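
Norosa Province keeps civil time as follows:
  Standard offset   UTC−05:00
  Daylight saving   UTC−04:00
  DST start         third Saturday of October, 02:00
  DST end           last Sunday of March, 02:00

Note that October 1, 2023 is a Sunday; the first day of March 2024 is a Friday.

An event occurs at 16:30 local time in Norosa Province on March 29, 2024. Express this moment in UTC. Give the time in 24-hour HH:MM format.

1 October 2023 is a Sunday, so the first Saturday is October 7 and the third is October 21.
1 March 2024 is a Friday, so Sundays fall on 3, 10, 17, 24, 31; the last is March 31.
March 29, 2024 lies within the daylight-saving period (21 October 2023 – 31 March 2024), so Norosa Province is on daylight time, UTC−04:00.
16:30 local + 4h = 20:30 UTC.

20:30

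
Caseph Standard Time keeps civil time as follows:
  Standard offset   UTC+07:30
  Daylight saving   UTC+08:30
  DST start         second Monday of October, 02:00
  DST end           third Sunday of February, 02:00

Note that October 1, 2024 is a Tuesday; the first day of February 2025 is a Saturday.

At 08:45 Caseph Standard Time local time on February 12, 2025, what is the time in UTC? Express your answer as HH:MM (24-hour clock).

00:15

1 October 2024 is a Tuesday, so the first Monday is October 7 and the second is October 14.
1 February 2025 is a Saturday, so the first Sunday is February 2 and the third is February 16.
February 12, 2025 lies within the daylight-saving period (14 October 2024 – 16 February 2025), so Caseph Standard Time is on daylight time, UTC+08:30.
08:45 local − 8h30m = 00:15 UTC.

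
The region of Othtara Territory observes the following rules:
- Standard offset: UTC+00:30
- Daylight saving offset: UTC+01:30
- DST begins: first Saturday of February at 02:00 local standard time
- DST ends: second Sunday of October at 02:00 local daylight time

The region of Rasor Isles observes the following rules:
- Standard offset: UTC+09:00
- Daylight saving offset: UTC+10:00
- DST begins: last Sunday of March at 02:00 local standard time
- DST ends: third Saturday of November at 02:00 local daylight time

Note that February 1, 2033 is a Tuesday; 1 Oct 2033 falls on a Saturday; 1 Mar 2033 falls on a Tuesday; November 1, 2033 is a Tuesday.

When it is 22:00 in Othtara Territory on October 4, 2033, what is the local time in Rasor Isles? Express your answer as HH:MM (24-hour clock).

06:30

1 February 2033 is a Tuesday, so the first Saturday is February 5.
1 October 2033 is a Saturday, so the first Sunday is October 2 and the second is October 9.
October 4, 2033 lies within the daylight-saving period (5 February – 9 October), so Othtara Territory is on daylight time, UTC+01:30.
22:00 Othtara Territory − 1h30m = 20:30 UTC.
1 March 2033 is a Tuesday, so Sundays fall on 6, 13, 20, 27; the last is March 27.
1 November 2033 is a Tuesday, so the first Saturday is November 5 and the third is November 19.
At the standard offset (UTC+09:00), 20:30 UTC + 9h = 05:30 Rasor Isles standard time (rolling into the next day, 5 October 2033).
The standard-time date in Rasor Isles, October 5, 2033, falls between 27 March and 19 November, so daylight saving is in effect and Rasor Isles is at UTC+10:00.
20:30 UTC + 10h = 06:30 Rasor Isles (rolling into the next day, 5 October 2033).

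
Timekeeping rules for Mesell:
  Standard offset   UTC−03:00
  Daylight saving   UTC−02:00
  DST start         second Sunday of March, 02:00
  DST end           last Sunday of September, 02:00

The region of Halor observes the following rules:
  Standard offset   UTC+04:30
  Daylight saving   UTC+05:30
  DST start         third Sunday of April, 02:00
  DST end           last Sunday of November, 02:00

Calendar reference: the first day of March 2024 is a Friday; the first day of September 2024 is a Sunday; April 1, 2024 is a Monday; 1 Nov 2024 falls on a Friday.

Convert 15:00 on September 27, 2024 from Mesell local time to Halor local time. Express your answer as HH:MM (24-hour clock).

1 March 2024 is a Friday, so the first Sunday is March 3 and the second is March 10.
1 September 2024 is a Sunday, so Sundays fall on 1, 8, 15, 22, 29; the last is September 29.
September 27, 2024 falls between 10 March and 29 September, so daylight saving is in effect and Mesell is at UTC−02:00.
15:00 Mesell + 2h = 17:00 UTC.
1 April 2024 is a Monday, so the first Sunday is April 7 and the third is April 21.
1 November 2024 is a Friday, so Sundays fall on 3, 10, 17, 24; the last is November 24.
At the standard offset (UTC+04:30), 17:00 UTC + 4h30m = 21:30 Halor standard time.
The standard-time date in Halor, September 27, 2024, falls between 21 April and 24 November, so daylight saving is in effect and Halor is at UTC+05:30.
17:00 UTC + 5h30m = 22:30 Halor.

22:30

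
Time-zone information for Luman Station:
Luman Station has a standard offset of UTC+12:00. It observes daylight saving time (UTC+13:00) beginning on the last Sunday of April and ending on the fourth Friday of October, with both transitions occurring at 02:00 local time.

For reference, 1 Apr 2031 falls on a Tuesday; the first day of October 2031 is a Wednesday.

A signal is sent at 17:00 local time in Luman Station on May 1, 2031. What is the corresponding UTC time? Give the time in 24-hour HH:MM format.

04:00

1 April 2031 is a Tuesday, so Sundays fall on 6, 13, 20, 27; the last is April 27.
1 October 2031 is a Wednesday, so the first Friday is October 3 and the fourth is October 24.
May 1, 2031 falls between 27 April and 24 October, so daylight saving is in effect and Luman Station is at UTC+13:00.
17:00 local − 13h = 04:00 UTC.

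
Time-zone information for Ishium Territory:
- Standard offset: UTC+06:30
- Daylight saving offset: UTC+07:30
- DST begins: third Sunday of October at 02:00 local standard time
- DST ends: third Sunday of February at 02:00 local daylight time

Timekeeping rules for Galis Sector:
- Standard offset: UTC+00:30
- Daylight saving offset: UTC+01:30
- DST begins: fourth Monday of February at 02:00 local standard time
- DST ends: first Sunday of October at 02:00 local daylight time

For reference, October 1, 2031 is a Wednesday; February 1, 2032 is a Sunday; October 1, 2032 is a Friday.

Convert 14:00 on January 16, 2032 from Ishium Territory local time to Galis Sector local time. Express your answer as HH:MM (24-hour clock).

1 October 2031 is a Wednesday, so the first Sunday is October 5 and the third is October 19.
1 February 2032 is a Sunday, so the first Sunday is February 1 and the third is February 15.
January 16, 2032 lies within the daylight-saving period (19 October 2031 – 15 February 2032), so Ishium Territory is on daylight time, UTC+07:30.
14:00 Ishium Territory − 7h30m = 06:30 UTC.
1 February 2032 is a Sunday, so the first Monday is February 2 and the fourth is February 23.
1 October 2032 is a Friday, so the first Sunday is October 3.
At the standard offset (UTC+00:30), 06:30 UTC + 0h30m = 07:00 Galis Sector standard time.
The standard-time date in Galis Sector, January 16, 2032, is outside the daylight-saving period (23 February – 3 October), so Galis Sector is on standard time, UTC+00:30.
06:30 UTC + 0h30m = 07:00 Galis Sector.

07:00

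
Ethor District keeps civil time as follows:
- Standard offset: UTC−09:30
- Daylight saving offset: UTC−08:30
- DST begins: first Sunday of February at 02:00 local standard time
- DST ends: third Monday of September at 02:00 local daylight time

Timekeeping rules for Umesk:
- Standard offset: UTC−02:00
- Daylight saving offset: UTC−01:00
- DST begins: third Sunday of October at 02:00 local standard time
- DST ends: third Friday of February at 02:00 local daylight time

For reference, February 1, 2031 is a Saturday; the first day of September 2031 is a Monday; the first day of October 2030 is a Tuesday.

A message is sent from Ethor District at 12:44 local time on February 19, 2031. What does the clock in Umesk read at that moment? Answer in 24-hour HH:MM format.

20:14

1 February 2031 is a Saturday, so the first Sunday is February 2.
1 September 2031 is a Monday, so the first Monday is September 1 and the third is September 15.
February 19, 2031 falls between 2 February and 15 September, so daylight saving is in effect and Ethor District is at UTC−08:30.
12:44 Ethor District + 8h30m = 21:14 UTC.
1 October 2030 is a Tuesday, so the first Sunday is October 6 and the third is October 20.
1 February 2031 is a Saturday, so the first Friday is February 7 and the third is February 21.
At the standard offset (UTC−02:00), 21:14 UTC − 2h = 19:14 Umesk standard time.
Daylight saving runs 20 October 2030 – 21 February 2031; the standard-time date in Umesk, February 19, 2031, is inside that window, so Umesk is at UTC−01:00.
21:14 UTC − 1h = 20:14 Umesk.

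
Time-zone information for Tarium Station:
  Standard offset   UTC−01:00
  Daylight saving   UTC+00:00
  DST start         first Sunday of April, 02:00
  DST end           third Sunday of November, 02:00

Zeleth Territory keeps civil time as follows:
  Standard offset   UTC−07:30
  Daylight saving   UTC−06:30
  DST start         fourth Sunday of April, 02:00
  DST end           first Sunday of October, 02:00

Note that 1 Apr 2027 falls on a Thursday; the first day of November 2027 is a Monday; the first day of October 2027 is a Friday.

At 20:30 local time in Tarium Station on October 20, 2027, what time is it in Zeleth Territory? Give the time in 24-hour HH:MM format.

13:00

1 April 2027 is a Thursday, so the first Sunday is April 4.
1 November 2027 is a Monday, so the first Sunday is November 7 and the third is November 21.
October 20, 2027 falls between 4 April and 21 November, so daylight saving is in effect and Tarium Station is at UTC+00:00.
20:30 Tarium Station − 0h = 20:30 UTC.
1 April 2027 is a Thursday, so the first Sunday is April 4 and the fourth is April 25.
1 October 2027 is a Friday, so the first Sunday is October 3.
At the standard offset (UTC−07:30), 20:30 UTC − 7h30m = 13:00 Zeleth Territory standard time.
The standard-time date in Zeleth Territory, October 20, 2027, does not fall between 25 April and 3 October, so daylight saving is not in effect and Zeleth Territory is at UTC−07:30.
20:30 UTC − 7h30m = 13:00 Zeleth Territory.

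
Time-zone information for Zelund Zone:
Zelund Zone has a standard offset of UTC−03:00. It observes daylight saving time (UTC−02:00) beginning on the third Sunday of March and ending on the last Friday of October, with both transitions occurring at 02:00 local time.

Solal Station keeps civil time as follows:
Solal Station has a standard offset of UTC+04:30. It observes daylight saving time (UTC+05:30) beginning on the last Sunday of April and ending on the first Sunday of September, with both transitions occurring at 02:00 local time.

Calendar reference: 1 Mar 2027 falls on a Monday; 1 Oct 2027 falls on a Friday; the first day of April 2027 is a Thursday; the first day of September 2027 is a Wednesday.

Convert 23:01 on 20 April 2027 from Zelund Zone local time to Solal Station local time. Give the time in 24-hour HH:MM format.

1 March 2027 is a Monday, so the first Sunday is March 7 and the third is March 21.
1 October 2027 is a Friday, so Fridays fall on 1, 8, 15, 22, 29; the last is October 29.
Daylight saving runs 21 March – 29 October; 20 April 2027 is inside that window, so Zelund Zone is at UTC−02:00.
23:01 Zelund Zone + 2h = 01:01 UTC (rolling into the next day, 21 April 2027).
1 April 2027 is a Thursday, so Sundays fall on 4, 11, 18, 25; the last is April 25.
1 September 2027 is a Wednesday, so the first Sunday is September 5.
At the standard offset (UTC+04:30), 01:01 UTC + 4h30m = 05:31 Solal Station standard time.
The standard-time date in Solal Station, 21 April 2027, does not fall between 25 April and 5 September, so daylight saving is not in effect and Solal Station is at UTC+04:30.
01:01 UTC + 4h30m = 05:31 Solal Station.

05:31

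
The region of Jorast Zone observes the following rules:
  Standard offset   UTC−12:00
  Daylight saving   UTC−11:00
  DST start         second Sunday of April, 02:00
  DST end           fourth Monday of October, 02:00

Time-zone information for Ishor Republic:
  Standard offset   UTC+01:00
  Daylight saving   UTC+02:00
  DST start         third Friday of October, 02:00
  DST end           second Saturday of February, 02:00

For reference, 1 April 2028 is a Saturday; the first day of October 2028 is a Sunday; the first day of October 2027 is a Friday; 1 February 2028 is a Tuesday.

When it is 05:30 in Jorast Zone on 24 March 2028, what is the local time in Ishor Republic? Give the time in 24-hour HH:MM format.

18:30

1 April 2028 is a Saturday, so the first Sunday is April 2 and the second is April 9.
1 October 2028 is a Sunday, so the first Monday is October 2 and the fourth is October 23.
24 March 2028 does not fall between 9 April and 23 October, so daylight saving is not in effect and Jorast Zone is at UTC−12:00.
05:30 Jorast Zone + 12h = 17:30 UTC.
1 October 2027 is a Friday, so the first Friday is October 1 and the third is October 15.
1 February 2028 is a Tuesday, so the first Saturday is February 5 and the second is February 12.
At the standard offset (UTC+01:00), 17:30 UTC + 1h = 18:30 Ishor Republic standard time.
Daylight saving runs 15 October 2027 – 12 February 2028; the standard-time date in Ishor Republic, 24 March 2028, is outside that window, so Ishor Republic is on standard time at UTC+01:00.
17:30 UTC + 1h = 18:30 Ishor Republic.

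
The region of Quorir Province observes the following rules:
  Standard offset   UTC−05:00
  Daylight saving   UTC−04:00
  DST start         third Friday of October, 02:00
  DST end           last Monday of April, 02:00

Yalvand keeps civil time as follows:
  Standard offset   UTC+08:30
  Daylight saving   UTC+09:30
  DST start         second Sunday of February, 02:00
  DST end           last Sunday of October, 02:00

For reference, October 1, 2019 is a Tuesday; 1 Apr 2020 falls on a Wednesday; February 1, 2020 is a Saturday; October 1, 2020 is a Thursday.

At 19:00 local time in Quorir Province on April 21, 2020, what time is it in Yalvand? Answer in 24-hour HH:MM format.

08:30

1 October 2019 is a Tuesday, so the first Friday is October 4 and the third is October 18.
1 April 2020 is a Wednesday, so Mondays fall on 6, 13, 20, 27; the last is April 27.
Daylight saving runs 18 October 2019 – 27 April 2020; April 21, 2020 is inside that window, so Quorir Province is at UTC−04:00.
19:00 Quorir Province + 4h = 23:00 UTC.
1 February 2020 is a Saturday, so the first Sunday is February 2 and the second is February 9.
1 October 2020 is a Thursday, so Sundays fall on 4, 11, 18, 25; the last is October 25.
At the standard offset (UTC+08:30), 23:00 UTC + 8h30m = 07:30 Yalvand standard time (rolling into the next day, 22 April 2020).
Daylight saving runs 9 February – 25 October; the standard-time date in Yalvand, April 22, 2020, is inside that window, so Yalvand is at UTC+09:30.
23:00 UTC + 9h30m = 08:30 Yalvand (rolling into the next day, 22 April 2020).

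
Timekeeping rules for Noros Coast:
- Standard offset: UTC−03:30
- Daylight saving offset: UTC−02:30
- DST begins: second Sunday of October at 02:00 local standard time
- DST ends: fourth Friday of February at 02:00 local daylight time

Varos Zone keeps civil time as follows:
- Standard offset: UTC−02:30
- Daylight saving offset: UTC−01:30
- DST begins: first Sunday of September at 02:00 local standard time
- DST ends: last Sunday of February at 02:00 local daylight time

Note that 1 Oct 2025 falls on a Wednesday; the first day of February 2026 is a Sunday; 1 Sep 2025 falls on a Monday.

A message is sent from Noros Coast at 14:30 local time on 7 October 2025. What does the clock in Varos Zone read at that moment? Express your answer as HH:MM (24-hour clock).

1 October 2025 is a Wednesday, so the first Sunday is October 5 and the second is October 12.
1 February 2026 is a Sunday, so the first Friday is February 6 and the fourth is February 27.
7 October 2025 is outside the daylight-saving period (12 October 2025 – 27 February 2026), so Noros Coast is on standard time, UTC−03:30.
14:30 Noros Coast + 3h30m = 18:00 UTC.
1 September 2025 is a Monday, so the first Sunday is September 7.
1 February 2026 is a Sunday, so Sundays fall on 1, 8, 15, 22; the last is February 22.
At the standard offset (UTC−02:30), 18:00 UTC − 2h30m = 15:30 Varos Zone standard time.
The standard-time date in Varos Zone, 7 October 2025, falls between 7 September 2025 and 22 February 2026, so daylight saving is in effect and Varos Zone is at UTC−01:30.
18:00 UTC − 1h30m = 16:30 Varos Zone.

16:30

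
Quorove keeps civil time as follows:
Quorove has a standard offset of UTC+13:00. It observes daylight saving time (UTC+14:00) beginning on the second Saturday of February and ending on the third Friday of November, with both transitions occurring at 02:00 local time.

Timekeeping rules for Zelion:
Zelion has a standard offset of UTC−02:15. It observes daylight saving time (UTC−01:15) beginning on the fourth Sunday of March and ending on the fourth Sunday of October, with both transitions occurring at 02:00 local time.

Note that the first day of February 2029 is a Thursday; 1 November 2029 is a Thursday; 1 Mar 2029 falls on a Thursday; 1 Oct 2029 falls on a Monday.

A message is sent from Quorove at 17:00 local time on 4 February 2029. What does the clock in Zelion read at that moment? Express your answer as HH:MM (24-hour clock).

1 February 2029 is a Thursday, so the first Saturday is February 3 and the second is February 10.
1 November 2029 is a Thursday, so the first Friday is November 2 and the third is November 16.
Daylight saving runs 10 February – 16 November; 4 February 2029 is outside that window, so Quorove is on standard time at UTC+13:00.
17:00 Quorove − 13h = 04:00 UTC.
1 March 2029 is a Thursday, so the first Sunday is March 4 and the fourth is March 25.
1 October 2029 is a Monday, so the first Sunday is October 7 and the fourth is October 28.
At the standard offset (UTC−02:15), 04:00 UTC − 2h15m = 01:45 Zelion standard time.
Daylight saving runs 25 March – 28 October; the standard-time date in Zelion, 4 February 2029, is outside that window, so Zelion is on standard time at UTC−02:15.
04:00 UTC − 2h15m = 01:45 Zelion.

01:45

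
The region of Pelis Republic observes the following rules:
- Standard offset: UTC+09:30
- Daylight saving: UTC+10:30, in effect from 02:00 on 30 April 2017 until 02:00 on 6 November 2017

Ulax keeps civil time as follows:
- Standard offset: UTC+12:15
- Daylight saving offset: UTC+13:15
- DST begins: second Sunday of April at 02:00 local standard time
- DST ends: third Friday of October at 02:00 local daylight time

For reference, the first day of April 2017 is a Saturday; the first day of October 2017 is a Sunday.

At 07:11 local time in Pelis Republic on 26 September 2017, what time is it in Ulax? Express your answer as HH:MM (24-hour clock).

09:56

26 September 2017 falls between 30 April and 6 November, so daylight saving is in effect and Pelis Republic is at UTC+10:30.
07:11 Pelis Republic − 10h30m = 20:41 UTC (rolling into the previous day, 25 September 2017).
1 April 2017 is a Saturday, so the first Sunday is April 2 and the second is April 9.
1 October 2017 is a Sunday, so the first Friday is October 6 and the third is October 20.
At the standard offset (UTC+12:15), 20:41 UTC + 12h15m = 08:56 Ulax standard time (rolling into the next day, 26 September 2017).
Daylight saving runs 9 April – 20 October; the standard-time date in Ulax, 26 September 2017, is inside that window, so Ulax is at UTC+13:15.
20:41 UTC + 13h15m = 09:56 Ulax (rolling into the next day, 26 September 2017).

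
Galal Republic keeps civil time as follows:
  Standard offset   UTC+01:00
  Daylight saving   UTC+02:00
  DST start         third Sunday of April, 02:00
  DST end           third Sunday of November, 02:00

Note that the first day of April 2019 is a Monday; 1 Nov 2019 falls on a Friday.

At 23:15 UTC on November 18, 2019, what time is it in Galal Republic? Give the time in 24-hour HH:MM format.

1 April 2019 is a Monday, so the first Sunday is April 7 and the third is April 21.
1 November 2019 is a Friday, so the first Sunday is November 3 and the third is November 17.
At the standard offset (UTC+01:00), 23:15 UTC + 1h = 00:15 Galal Republic standard time (rolling into the next day, 19 November 2019).
The standard-time date in Galal Republic, November 19, 2019, does not fall between 21 April and 17 November, so daylight saving is not in effect and Galal Republic is at UTC+01:00.
23:15 UTC + 1h = 00:15 local (rolling into the next day, 19 November 2019).

00:15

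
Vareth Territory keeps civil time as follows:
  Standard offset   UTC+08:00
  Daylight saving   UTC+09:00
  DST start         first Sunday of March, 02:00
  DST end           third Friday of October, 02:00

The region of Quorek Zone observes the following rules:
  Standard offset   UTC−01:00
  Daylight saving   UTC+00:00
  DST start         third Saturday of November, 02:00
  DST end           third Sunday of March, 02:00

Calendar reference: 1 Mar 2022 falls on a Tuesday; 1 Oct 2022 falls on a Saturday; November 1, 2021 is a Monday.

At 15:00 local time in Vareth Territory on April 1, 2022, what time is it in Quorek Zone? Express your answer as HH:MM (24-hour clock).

05:00

1 March 2022 is a Tuesday, so the first Sunday is March 6.
1 October 2022 is a Saturday, so the first Friday is October 7 and the third is October 21.
April 1, 2022 lies within the daylight-saving period (6 March – 21 October), so Vareth Territory is on daylight time, UTC+09:00.
15:00 Vareth Territory − 9h = 06:00 UTC.
1 November 2021 is a Monday, so the first Saturday is November 6 and the third is November 20.
1 March 2022 is a Tuesday, so the first Sunday is March 6 and the third is March 20.
At the standard offset (UTC−01:00), 06:00 UTC − 1h = 05:00 Quorek Zone standard time.
The standard-time date in Quorek Zone, April 1, 2022, is outside the daylight-saving period (20 November 2021 – 20 March 2022), so Quorek Zone is on standard time, UTC−01:00.
06:00 UTC − 1h = 05:00 Quorek Zone.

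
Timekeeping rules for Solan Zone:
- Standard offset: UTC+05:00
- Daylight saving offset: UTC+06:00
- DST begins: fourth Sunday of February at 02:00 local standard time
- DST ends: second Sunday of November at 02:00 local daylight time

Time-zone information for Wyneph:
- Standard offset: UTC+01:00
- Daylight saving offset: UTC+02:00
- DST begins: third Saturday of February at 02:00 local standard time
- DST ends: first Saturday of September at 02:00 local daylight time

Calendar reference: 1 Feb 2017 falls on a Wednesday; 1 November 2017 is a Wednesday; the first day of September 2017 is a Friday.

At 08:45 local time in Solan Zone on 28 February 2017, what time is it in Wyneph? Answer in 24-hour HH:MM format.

1 February 2017 is a Wednesday, so the first Sunday is February 5 and the fourth is February 26.
1 November 2017 is a Wednesday, so the first Sunday is November 5 and the second is November 12.
28 February 2017 falls between 26 February and 12 November, so daylight saving is in effect and Solan Zone is at UTC+06:00.
08:45 Solan Zone − 6h = 02:45 UTC.
1 February 2017 is a Wednesday, so the first Saturday is February 4 and the third is February 18.
1 September 2017 is a Friday, so the first Saturday is September 2.
At the standard offset (UTC+01:00), 02:45 UTC + 1h = 03:45 Wyneph standard time.
Daylight saving runs 18 February – 2 September; the standard-time date in Wyneph, 28 February 2017, is inside that window, so Wyneph is at UTC+02:00.
02:45 UTC + 2h = 04:45 Wyneph.

04:45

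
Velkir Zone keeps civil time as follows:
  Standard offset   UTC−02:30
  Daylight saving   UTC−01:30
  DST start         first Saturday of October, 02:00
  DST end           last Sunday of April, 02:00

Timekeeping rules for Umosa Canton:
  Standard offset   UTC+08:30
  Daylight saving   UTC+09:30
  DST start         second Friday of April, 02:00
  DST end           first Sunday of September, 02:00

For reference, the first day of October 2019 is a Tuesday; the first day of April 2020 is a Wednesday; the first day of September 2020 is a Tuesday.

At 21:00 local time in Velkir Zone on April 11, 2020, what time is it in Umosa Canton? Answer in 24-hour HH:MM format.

08:00

1 October 2019 is a Tuesday, so the first Saturday is October 5.
1 April 2020 is a Wednesday, so Sundays fall on 5, 12, 19, 26; the last is April 26.
April 11, 2020 falls between 5 October 2019 and 26 April 2020, so daylight saving is in effect and Velkir Zone is at UTC−01:30.
21:00 Velkir Zone + 1h30m = 22:30 UTC.
1 April 2020 is a Wednesday, so the first Friday is April 3 and the second is April 10.
1 September 2020 is a Tuesday, so the first Sunday is September 6.
At the standard offset (UTC+08:30), 22:30 UTC + 8h30m = 07:00 Umosa Canton standard time (rolling into the next day, 12 April 2020).
Daylight saving runs 10 April – 6 September; the standard-time date in Umosa Canton, April 12, 2020, is inside that window, so Umosa Canton is at UTC+09:30.
22:30 UTC + 9h30m = 08:00 Umosa Canton (rolling into the next day, 12 April 2020).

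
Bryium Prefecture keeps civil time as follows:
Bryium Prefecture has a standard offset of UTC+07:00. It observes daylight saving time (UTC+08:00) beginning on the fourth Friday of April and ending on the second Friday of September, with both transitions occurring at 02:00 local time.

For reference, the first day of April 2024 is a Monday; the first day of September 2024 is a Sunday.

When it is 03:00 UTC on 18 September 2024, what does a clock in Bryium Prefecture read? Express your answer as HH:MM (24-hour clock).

10:00

1 April 2024 is a Monday, so the first Friday is April 5 and the fourth is April 26.
1 September 2024 is a Sunday, so the first Friday is September 6 and the second is September 13.
At the standard offset (UTC+07:00), 03:00 UTC + 7h = 10:00 Bryium Prefecture standard time.
Daylight saving runs 26 April – 13 September; the standard-time date in Bryium Prefecture, 18 September 2024, is outside that window, so Bryium Prefecture is on standard time at UTC+07:00.
03:00 UTC + 7h = 10:00 local.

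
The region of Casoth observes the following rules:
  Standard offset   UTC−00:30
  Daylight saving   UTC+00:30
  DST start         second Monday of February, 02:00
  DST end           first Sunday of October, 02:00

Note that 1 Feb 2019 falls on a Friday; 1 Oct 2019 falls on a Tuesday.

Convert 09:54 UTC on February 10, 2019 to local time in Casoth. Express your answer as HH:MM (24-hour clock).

09:24

1 February 2019 is a Friday, so the first Monday is February 4 and the second is February 11.
1 October 2019 is a Tuesday, so the first Sunday is October 6.
At the standard offset (UTC−00:30), 09:54 UTC − 0h30m = 09:24 Casoth standard time.
The standard-time date in Casoth, February 10, 2019, is outside the daylight-saving period (11 February – 6 October), so Casoth is on standard time, UTC−00:30.
09:54 UTC − 0h30m = 09:24 local.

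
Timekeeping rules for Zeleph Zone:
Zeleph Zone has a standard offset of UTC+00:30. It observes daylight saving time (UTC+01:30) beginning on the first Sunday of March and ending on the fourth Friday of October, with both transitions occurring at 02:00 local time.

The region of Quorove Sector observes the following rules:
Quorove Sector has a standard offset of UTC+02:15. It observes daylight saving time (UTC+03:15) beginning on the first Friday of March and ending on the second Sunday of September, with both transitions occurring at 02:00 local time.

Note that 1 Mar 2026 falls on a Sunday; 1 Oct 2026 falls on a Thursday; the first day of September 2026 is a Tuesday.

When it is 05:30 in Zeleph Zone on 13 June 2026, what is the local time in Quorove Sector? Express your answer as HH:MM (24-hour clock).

1 March 2026 is a Sunday, so the first Sunday is March 1.
1 October 2026 is a Thursday, so the first Friday is October 2 and the fourth is October 23.
Daylight saving runs 1 March – 23 October; 13 June 2026 is inside that window, so Zeleph Zone is at UTC+01:30.
05:30 Zeleph Zone − 1h30m = 04:00 UTC.
1 March 2026 is a Sunday, so the first Friday is March 6.
1 September 2026 is a Tuesday, so the first Sunday is September 6 and the second is September 13.
At the standard offset (UTC+02:15), 04:00 UTC + 2h15m = 06:15 Quorove Sector standard time.
Daylight saving runs 6 March – 13 September; the standard-time date in Quorove Sector, 13 June 2026, is inside that window, so Quorove Sector is at UTC+03:15.
04:00 UTC + 3h15m = 07:15 Quorove Sector.

07:15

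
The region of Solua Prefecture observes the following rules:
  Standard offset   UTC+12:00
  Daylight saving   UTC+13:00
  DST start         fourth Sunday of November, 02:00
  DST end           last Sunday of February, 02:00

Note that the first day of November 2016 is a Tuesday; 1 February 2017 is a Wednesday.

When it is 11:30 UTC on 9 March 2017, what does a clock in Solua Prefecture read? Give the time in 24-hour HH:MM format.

23:30

1 November 2016 is a Tuesday, so the first Sunday is November 6 and the fourth is November 27.
1 February 2017 is a Wednesday, so Sundays fall on 5, 12, 19, 26; the last is February 26.
At the standard offset (UTC+12:00), 11:30 UTC + 12h = 23:30 Solua Prefecture standard time.
The standard-time date in Solua Prefecture, 9 March 2017, does not fall between 27 November 2016 and 26 February 2017, so daylight saving is not in effect and Solua Prefecture is at UTC+12:00.
11:30 UTC + 12h = 23:30 local.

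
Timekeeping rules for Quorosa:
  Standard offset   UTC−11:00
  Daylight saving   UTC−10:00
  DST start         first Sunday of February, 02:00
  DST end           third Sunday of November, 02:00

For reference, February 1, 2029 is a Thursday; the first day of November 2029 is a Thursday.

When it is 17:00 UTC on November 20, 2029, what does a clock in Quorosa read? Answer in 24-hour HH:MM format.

1 February 2029 is a Thursday, so the first Sunday is February 4.
1 November 2029 is a Thursday, so the first Sunday is November 4 and the third is November 18.
At the standard offset (UTC−11:00), 17:00 UTC − 11h = 06:00 Quorosa standard time.
The standard-time date in Quorosa, November 20, 2029, is outside the daylight-saving period (4 February – 18 November), so Quorosa is on standard time, UTC−11:00.
17:00 UTC − 11h = 06:00 local.

06:00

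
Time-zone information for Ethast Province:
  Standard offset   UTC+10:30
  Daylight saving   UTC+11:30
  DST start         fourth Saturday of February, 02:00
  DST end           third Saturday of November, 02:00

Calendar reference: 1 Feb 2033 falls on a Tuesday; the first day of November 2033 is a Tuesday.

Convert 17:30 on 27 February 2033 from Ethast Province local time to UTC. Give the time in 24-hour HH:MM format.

06:00

1 February 2033 is a Tuesday, so the first Saturday is February 5 and the fourth is February 26.
1 November 2033 is a Tuesday, so the first Saturday is November 5 and the third is November 19.
27 February 2033 falls between 26 February and 19 November, so daylight saving is in effect and Ethast Province is at UTC+11:30.
17:30 local − 11h30m = 06:00 UTC.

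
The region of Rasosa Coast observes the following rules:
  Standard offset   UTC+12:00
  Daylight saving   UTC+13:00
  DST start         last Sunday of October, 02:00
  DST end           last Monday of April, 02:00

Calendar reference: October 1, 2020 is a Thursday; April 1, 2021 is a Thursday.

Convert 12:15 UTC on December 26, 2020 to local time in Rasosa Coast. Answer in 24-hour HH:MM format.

01:15

1 October 2020 is a Thursday, so Sundays fall on 4, 11, 18, 25; the last is October 25.
1 April 2021 is a Thursday, so Mondays fall on 5, 12, 19, 26; the last is April 26.
At the standard offset (UTC+12:00), 12:15 UTC + 12h = 00:15 Rasosa Coast standard time (rolling into the next day, 27 December 2020).
The standard-time date in Rasosa Coast, December 27, 2020, falls between 25 October 2020 and 26 April 2021, so daylight saving is in effect and Rasosa Coast is at UTC+13:00.
12:15 UTC + 13h = 01:15 local (rolling into the next day, 27 December 2020).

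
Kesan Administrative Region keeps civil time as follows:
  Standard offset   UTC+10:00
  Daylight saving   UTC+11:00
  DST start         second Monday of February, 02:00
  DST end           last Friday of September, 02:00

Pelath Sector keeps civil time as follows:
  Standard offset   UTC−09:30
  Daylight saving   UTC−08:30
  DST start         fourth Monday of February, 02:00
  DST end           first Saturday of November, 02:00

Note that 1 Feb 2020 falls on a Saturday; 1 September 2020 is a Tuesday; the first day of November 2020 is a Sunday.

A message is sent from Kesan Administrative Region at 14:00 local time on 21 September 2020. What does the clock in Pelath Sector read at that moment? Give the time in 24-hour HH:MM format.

18:30

1 February 2020 is a Saturday, so the first Monday is February 3 and the second is February 10.
1 September 2020 is a Tuesday, so Fridays fall on 4, 11, 18, 25; the last is September 25.
21 September 2020 falls between 10 February and 25 September, so daylight saving is in effect and Kesan Administrative Region is at UTC+11:00.
14:00 Kesan Administrative Region − 11h = 03:00 UTC.
1 February 2020 is a Saturday, so the first Monday is February 3 and the fourth is February 24.
1 November 2020 is a Sunday, so the first Saturday is November 7.
At the standard offset (UTC−09:30), 03:00 UTC − 9h30m = 17:30 Pelath Sector standard time (rolling into the previous day, 20 September 2020).
The standard-time date in Pelath Sector, 20 September 2020, lies within the daylight-saving period (24 February – 7 November), so Pelath Sector is on daylight time, UTC−08:30.
03:00 UTC − 8h30m = 18:30 Pelath Sector (rolling into the previous day, 20 September 2020).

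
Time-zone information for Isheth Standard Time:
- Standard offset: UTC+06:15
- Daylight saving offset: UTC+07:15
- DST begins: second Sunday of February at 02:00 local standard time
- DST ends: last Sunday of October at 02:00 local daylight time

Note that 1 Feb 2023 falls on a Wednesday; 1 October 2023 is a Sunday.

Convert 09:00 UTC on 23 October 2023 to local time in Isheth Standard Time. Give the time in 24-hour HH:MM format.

16:15

1 February 2023 is a Wednesday, so the first Sunday is February 5 and the second is February 12.
1 October 2023 is a Sunday, so Sundays fall on 1, 8, 15, 22, 29; the last is October 29.
At the standard offset (UTC+06:15), 09:00 UTC + 6h15m = 15:15 Isheth Standard Time standard time.
Daylight saving runs 12 February – 29 October; the standard-time date in Isheth Standard Time, 23 October 2023, is inside that window, so Isheth Standard Time is at UTC+07:15.
09:00 UTC + 7h15m = 16:15 local.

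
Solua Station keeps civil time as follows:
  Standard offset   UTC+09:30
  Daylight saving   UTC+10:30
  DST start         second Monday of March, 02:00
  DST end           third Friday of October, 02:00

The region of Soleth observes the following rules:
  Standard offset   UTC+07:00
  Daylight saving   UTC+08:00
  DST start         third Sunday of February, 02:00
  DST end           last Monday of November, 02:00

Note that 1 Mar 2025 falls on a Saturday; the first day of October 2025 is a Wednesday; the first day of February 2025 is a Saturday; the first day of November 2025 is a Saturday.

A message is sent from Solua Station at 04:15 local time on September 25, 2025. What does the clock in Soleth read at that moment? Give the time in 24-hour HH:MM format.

01:45

1 March 2025 is a Saturday, so the first Monday is March 3 and the second is March 10.
1 October 2025 is a Wednesday, so the first Friday is October 3 and the third is October 17.
September 25, 2025 lies within the daylight-saving period (10 March – 17 October), so Solua Station is on daylight time, UTC+10:30.
04:15 Solua Station − 10h30m = 17:45 UTC (rolling into the previous day, 24 September 2025).
1 February 2025 is a Saturday, so the first Sunday is February 2 and the third is February 16.
1 November 2025 is a Saturday, so Mondays fall on 3, 10, 17, 24; the last is November 24.
At the standard offset (UTC+07:00), 17:45 UTC + 7h = 00:45 Soleth standard time (rolling into the next day, 25 September 2025).
The standard-time date in Soleth, September 25, 2025, lies within the daylight-saving period (16 February – 24 November), so Soleth is on daylight time, UTC+08:00.
17:45 UTC + 8h = 01:45 Soleth (rolling into the next day, 25 September 2025).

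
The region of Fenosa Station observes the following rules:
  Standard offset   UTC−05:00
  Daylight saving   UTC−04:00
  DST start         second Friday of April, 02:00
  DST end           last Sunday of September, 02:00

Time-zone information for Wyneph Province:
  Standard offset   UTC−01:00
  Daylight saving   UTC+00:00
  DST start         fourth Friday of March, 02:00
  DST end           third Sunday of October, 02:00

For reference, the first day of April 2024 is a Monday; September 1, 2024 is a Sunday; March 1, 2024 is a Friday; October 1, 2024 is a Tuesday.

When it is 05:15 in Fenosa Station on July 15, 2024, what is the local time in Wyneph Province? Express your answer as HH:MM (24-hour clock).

1 April 2024 is a Monday, so the first Friday is April 5 and the second is April 12.
1 September 2024 is a Sunday, so Sundays fall on 1, 8, 15, 22, 29; the last is September 29.
Daylight saving runs 12 April – 29 September; July 15, 2024 is inside that window, so Fenosa Station is at UTC−04:00.
05:15 Fenosa Station + 4h = 09:15 UTC.
1 March 2024 is a Friday, so the first Friday is March 1 and the fourth is March 22.
1 October 2024 is a Tuesday, so the first Sunday is October 6 and the third is October 20.
At the standard offset (UTC−01:00), 09:15 UTC − 1h = 08:15 Wyneph Province standard time.
Daylight saving runs 22 March – 20 October; the standard-time date in Wyneph Province, July 15, 2024, is inside that window, so Wyneph Province is at UTC+00:00.
09:15 UTC + 0h = 09:15 Wyneph Province.

09:15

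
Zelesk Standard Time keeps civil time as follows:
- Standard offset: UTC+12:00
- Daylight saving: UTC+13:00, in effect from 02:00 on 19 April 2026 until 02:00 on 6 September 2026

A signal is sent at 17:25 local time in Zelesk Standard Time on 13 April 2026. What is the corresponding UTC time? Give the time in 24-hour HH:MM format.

05:25

13 April 2026 is outside the daylight-saving period (19 April – 6 September), so Zelesk Standard Time is on standard time, UTC+12:00.
17:25 local − 12h = 05:25 UTC.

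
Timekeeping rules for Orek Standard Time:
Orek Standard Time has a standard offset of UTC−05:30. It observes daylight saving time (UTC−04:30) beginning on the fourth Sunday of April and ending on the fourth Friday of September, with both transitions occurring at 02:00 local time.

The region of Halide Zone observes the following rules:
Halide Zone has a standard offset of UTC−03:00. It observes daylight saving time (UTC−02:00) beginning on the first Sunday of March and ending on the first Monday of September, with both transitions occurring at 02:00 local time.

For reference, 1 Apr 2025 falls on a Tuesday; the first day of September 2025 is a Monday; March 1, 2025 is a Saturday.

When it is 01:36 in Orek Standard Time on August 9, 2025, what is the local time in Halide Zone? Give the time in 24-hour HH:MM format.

04:06

1 April 2025 is a Tuesday, so the first Sunday is April 6 and the fourth is April 27.
1 September 2025 is a Monday, so the first Friday is September 5 and the fourth is September 26.
Daylight saving runs 27 April – 26 September; August 9, 2025 is inside that window, so Orek Standard Time is at UTC−04:30.
01:36 Orek Standard Time + 4h30m = 06:06 UTC.
1 March 2025 is a Saturday, so the first Sunday is March 2.
1 September 2025 is a Monday, so the first Monday is September 1.
At the standard offset (UTC−03:00), 06:06 UTC − 3h = 03:06 Halide Zone standard time.
The standard-time date in Halide Zone, August 9, 2025, falls between 2 March and 1 September, so daylight saving is in effect and Halide Zone is at UTC−02:00.
06:06 UTC − 2h = 04:06 Halide Zone.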